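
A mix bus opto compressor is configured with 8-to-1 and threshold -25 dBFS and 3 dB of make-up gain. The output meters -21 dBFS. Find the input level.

-17 dBFS

Before make-up, the level was -21 − 3 = -24 dBFS.
That's 1 dB above the -25 dBFS threshold.
Before 8:1 compression the overshoot was 1 × 8 = 8 dB, so input = -25 + 8 = -17 dBFS.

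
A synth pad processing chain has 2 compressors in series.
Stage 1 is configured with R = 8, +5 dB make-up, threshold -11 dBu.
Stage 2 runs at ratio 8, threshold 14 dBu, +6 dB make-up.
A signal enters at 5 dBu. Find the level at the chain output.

Stage 1: 16 dB above -11 dBu, reduced 8:1 to 2 dB above → -9 dBu; +5 dB make-up → -4 dBu.
Stage 2: -4 dBu ≤ 14 dBu, so stage 2 doesn't engage; make-up brings it to 2 dBu.

2 dBu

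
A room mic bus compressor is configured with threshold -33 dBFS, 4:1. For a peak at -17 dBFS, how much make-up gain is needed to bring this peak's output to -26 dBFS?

3 dB

Without make-up, output = threshold + overshoot/4 = -33 + 4 = -29 dBFS.
Gap to target: 3 dB.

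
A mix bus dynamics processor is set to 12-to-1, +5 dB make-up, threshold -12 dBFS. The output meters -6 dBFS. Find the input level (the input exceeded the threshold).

Stripping the +5 dB make-up gives -11 dBFS at the gain stage.
The compressed level sits -11 − (-12) = 1 dB over threshold.
Input overshoot = R × output overshoot = 12 dB → input = -12 + 12 = 0 dBFS.

0 dBFS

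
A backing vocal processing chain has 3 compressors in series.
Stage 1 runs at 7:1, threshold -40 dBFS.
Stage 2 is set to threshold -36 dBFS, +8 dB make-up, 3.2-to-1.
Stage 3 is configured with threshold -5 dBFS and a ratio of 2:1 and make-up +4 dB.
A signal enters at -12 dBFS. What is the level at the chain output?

-24 dBFS

Stage 1: -12 dBFS is 28 dB over -40 dBFS; at 7:1 that becomes 4 dB over, giving -36 dBFS.
Stage 2: below threshold (-36 ≤ -36); passes unchanged; make-up brings it to -28 dBFS.
Stage 3: below threshold (-28 ≤ -5); passes unchanged; make-up brings it to -24 dBFS.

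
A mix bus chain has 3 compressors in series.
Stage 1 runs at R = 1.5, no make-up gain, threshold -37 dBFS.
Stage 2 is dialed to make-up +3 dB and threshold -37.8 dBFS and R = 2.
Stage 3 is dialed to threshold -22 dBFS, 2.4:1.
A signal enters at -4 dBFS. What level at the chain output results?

-23.4 dBFS

Stage 1: -4 dBFS is 33 dB over -37 dBFS; at 1.5:1 that becomes 22 dB over, giving -15 dBFS.
Stage 2: overshoot 22.8 dB → 22.8/2 = 11.4 dB → -26.4 dBFS; +3 dB make-up → -23.4 dBFS.
Stage 3: below threshold (-23.4 ≤ -22); passes unchanged; output -23.4 dBFS.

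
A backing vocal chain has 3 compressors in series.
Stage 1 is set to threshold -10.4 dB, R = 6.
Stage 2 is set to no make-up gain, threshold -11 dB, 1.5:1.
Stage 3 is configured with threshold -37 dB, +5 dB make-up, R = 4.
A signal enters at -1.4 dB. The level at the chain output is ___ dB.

Stage 1: -1.4 dB is 9 dB over -10.4 dB; at 6:1 that becomes 1.5 dB over, giving -8.9 dB.
Stage 2: 2.1 dB above -11 dB, reduced 1.5:1 to 1.4 dB above → -9.6 dB.
Stage 3: -9.6 dB is 27.4 dB over -37 dB; at 4:1 that becomes 6.85 dB over, giving -30.15 dB; +5 dB make-up → -25.15 dB.

-25.15 dB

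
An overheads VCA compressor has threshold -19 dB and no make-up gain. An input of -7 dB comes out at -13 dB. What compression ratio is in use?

Input overshoot = -7 − (-19) = 12 dB; output overshoot = -13 − (-19) = 6 dB.
Ratio = 12 / 6 = 2.

2:1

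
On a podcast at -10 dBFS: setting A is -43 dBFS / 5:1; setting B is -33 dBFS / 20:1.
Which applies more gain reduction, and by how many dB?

A, by 4.55 dB

A: 33 dB over, compressed to 6.6 dB over, so 26.4 dB of GR.
B: 23 dB over, compressed to 1.15 dB over, so 21.85 dB of GR.
Difference: 4.55 dB in favour of A.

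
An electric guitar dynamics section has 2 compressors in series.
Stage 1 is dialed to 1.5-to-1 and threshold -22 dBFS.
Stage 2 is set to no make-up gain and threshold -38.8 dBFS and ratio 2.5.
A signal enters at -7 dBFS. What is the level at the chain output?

Stage 1: overshoot 15 dB → 15/1.5 = 10 dB → -12 dBFS.
Stage 2: 26.8 dB above -38.8 dBFS, reduced 2.5:1 to 10.72 dB above → -28.08 dBFS.

-28.08 dBFS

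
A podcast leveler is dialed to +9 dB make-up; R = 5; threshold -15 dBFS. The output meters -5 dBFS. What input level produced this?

-10 dBFS

Remove make-up: -5 − 9 = -14 dBFS.
The compressed level sits -14 − (-15) = 1 dB over threshold.
Before 5:1 compression the overshoot was 1 × 5 = 5 dB, so input = -15 + 5 = -10 dBFS.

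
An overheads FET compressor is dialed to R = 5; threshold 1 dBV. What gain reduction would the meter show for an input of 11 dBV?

8 dB

The signal is 10 dB above threshold.
A 5:1 ratio leaves 2 dB of that excess.
So the signal is attenuated by 10 − 2 = 8 dB.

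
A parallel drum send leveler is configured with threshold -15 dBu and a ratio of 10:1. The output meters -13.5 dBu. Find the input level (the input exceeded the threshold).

Post-compression overshoot = -13.5 − (-15) = 1.5 dB.
Undo the ratio: input overshoot = 1.5 × 10 = 15 dB, giving input = 0 dBu.

0 dBu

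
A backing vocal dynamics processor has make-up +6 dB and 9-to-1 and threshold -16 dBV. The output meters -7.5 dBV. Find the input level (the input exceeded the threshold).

Remove make-up: -7.5 − 6 = -13.5 dBV.
The compressed level sits -13.5 − (-16) = 2.5 dB over threshold.
Before 9:1 compression the overshoot was 2.5 × 9 = 22.5 dB, so input = -16 + 22.5 = 6.5 dBV.

6.5 dBV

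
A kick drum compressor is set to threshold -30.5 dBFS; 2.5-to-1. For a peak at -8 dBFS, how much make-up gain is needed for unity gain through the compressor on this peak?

Without make-up, output = threshold + overshoot/2.5 = -30.5 + 9 = -21.5 dBFS.
Gap to target: 13.5 dB.

13.5 dB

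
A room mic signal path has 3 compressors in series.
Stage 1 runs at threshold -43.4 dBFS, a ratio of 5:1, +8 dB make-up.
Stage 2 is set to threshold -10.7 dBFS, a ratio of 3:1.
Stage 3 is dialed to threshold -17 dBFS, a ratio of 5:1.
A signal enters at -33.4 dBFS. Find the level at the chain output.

Stage 1: 10 dB above -43.4 dBFS, reduced 5:1 to 2 dB above → -41.4 dBFS; +8 dB make-up → -33.4 dBFS.
Stage 2: below threshold (-33.4 ≤ -10.7); passes unchanged; output -33.4 dBFS.
Stage 3: below threshold (-33.4 ≤ -17); passes unchanged; output -33.4 dBFS.

-33.4 dBFS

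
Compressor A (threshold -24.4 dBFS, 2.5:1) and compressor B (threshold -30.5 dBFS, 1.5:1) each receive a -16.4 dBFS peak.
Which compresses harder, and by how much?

A, by 0.1 dB

A: 8 dB over, compressed to 3.2 dB over, so 4.8 dB of GR.
B: 14.1 dB over, compressed to 9.4 dB over, so 4.7 dB of GR.
A applies 0.1 dB more gain reduction.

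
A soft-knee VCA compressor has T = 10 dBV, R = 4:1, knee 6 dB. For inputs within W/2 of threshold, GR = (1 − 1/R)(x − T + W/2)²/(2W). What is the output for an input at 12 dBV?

x − T + W/2 = 12 − 10 + 3 = 5.
GR = (1 − 1/4) × 5² / 12 = 0.75 × 25 / 12 = 1.5625 dB.
Output = 12 − 1.5625 = 10.4375 dBV.

10.4375 dBV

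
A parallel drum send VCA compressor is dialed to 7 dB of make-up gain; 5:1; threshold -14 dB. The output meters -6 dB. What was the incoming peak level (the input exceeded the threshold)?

Remove make-up: -6 − 7 = -13 dB.
The compressed level sits -13 − (-14) = 1 dB over threshold.
Undo the ratio: input overshoot = 1 × 5 = 5 dB, giving input = -9 dB.

-9 dB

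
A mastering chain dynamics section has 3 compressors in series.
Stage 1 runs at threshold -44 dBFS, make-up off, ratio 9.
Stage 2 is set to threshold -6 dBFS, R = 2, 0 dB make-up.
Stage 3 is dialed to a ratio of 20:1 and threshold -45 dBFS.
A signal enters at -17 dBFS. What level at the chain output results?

-44.8 dBFS

Stage 1: 27 dB above -44 dBFS, reduced 9:1 to 3 dB above → -41 dBFS.
Stage 2: below threshold (-41 ≤ -6); passes unchanged; output -41 dBFS.
Stage 3: -41 dBFS is 4 dB over -45 dBFS; at 20:1 that becomes 0.2 dB over, giving -44.8 dBFS.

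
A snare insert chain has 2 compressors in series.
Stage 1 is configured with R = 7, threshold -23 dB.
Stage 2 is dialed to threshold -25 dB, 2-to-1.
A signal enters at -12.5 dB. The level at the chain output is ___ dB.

Stage 1: 10.5 dB above -23 dB, reduced 7:1 to 1.5 dB above → -21.5 dB.
Stage 2: overshoot 3.5 dB → 3.5/2 = 1.75 dB → -23.25 dB.

-23.25 dB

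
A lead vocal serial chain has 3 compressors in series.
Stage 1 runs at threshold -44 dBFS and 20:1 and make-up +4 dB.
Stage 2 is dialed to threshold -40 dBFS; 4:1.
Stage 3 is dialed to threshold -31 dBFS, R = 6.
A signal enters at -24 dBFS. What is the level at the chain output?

-39.75 dBFS

Stage 1: -24 dBFS is 20 dB over -44 dBFS; at 20:1 that becomes 1 dB over, giving -43 dBFS; +4 dB make-up → -39 dBFS.
Stage 2: -39 dBFS is 1 dB over -40 dBFS; at 4:1 that becomes 0.25 dB over, giving -39.75 dBFS.
Stage 3: below threshold (-39.75 ≤ -31); passes unchanged; output -39.75 dBFS.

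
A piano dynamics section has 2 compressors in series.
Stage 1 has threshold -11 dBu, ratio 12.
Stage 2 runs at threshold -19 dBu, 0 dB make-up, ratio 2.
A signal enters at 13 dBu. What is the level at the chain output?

Stage 1: 24 dB above -11 dBu, reduced 12:1 to 2 dB above → -9 dBu.
Stage 2: overshoot 10 dB → 10/2 = 5 dB → -14 dBu.

-14 dBu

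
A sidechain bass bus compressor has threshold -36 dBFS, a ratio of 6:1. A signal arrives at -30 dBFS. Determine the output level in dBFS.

The input is 6 dB above the -36 dBFS threshold.
At 6:1 the overshoot is divided by 6, leaving 1 dB above threshold.
Output = -36 + 1 = -35 dBFS.

-35 dBFS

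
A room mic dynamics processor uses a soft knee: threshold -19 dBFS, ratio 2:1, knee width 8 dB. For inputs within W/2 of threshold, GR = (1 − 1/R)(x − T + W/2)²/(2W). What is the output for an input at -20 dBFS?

x − T + W/2 = -20 − (-19) + 4 = 3.
GR = (1 − 1/2) × 3² / 16 = 0.5 × 9 / 16 = 0.28125 dB.
Output = -20 − 0.28125 = -20.28125 dBFS.

-20.28125 dBFS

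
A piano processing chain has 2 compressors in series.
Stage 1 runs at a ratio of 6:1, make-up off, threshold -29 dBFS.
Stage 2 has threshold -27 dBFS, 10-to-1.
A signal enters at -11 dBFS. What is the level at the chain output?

-26.9 dBFS

Stage 1: overshoot 18 dB → 18/6 = 3 dB → -26 dBFS.
Stage 2: 1 dB above -27 dBFS, reduced 10:1 to 0.1 dB above → -26.9 dBFS.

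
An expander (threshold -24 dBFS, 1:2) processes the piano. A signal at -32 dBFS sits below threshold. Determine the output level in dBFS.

Undershoot = (-24) − (-32) = 8 dB.
At 1:2, that expands to 16 dB under threshold.
Output = -24 − 16 = -40 dBFS.

-40 dBFS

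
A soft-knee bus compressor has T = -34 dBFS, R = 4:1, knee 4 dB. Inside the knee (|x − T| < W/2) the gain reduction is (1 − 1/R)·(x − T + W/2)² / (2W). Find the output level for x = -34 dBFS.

x − T + W/2 = -34 − (-34) + 2 = 2.
GR = (1 − 1/4) × 2² / 8 = 0.75 × 4 / 8 = 0.375 dB.
Output = -34 − 0.375 = -34.375 dBFS.

-34.375 dBFS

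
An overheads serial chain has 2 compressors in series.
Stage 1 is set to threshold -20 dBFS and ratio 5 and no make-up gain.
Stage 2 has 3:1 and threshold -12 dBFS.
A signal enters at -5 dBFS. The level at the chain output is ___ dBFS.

Stage 1: overshoot 15 dB → 15/5 = 3 dB → -17 dBFS.
Stage 2: below threshold (-17 ≤ -12); passes unchanged; output -17 dBFS.

-17 dBFS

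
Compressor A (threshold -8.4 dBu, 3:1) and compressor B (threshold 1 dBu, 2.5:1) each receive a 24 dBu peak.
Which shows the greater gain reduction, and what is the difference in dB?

A: GR = 32.4 − 32.4/3 = 21.6 dB.
B: GR = 23 − 23/2.5 = 13.8 dB.
Difference: 7.8 dB in favour of A.

A, by 7.8 dB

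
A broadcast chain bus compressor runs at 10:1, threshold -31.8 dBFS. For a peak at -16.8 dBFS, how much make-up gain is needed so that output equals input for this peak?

Without make-up, output = threshold + overshoot/10 = -31.8 + 1.5 = -30.3 dBFS.
Gap to target: 13.5 dB.

13.5 dB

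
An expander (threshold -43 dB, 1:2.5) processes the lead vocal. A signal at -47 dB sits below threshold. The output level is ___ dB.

The input is 4 dB below the -43 dB threshold.
A 1:2.5 expander multiplies undershoot by 2.5: 4 × 2.5 = 10 dB below threshold.
Output = -43 − 10 = -53 dB.

-53 dB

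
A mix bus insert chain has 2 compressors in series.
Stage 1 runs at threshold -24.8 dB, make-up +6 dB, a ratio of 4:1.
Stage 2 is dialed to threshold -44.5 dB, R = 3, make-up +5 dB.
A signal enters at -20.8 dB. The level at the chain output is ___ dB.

Stage 1: -20.8 dB is 4 dB over -24.8 dB; at 4:1 that becomes 1 dB over, giving -23.8 dB; +6 dB make-up → -17.8 dB.
Stage 2: 26.7 dB above -44.5 dB, reduced 3:1 to 8.9 dB above → -35.6 dB; +5 dB make-up → -30.6 dB.

-30.6 dB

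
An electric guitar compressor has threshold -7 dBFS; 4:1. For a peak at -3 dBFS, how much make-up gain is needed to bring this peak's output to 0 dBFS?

6 dB

Overshoot 4 dB → 4/4 = 1 dB after compression, so the compressed level is -7 + 1 = -6 dBFS.
Make-up = target − compressed = 0 − (-6) = 6 dB.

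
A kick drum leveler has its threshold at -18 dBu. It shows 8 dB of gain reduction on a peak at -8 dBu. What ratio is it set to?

Input overshoot = -8 − (-18) = 10 dB.
Output overshoot = 10 − 8 = 2 dB.
Ratio = input overshoot / output overshoot = 10 / 2 = 5.

5:1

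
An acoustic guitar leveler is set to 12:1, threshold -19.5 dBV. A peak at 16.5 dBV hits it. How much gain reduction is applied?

The signal is 36 dB above threshold.
A 12:1 ratio leaves 3 dB of that excess.
So the signal is attenuated by 36 − 3 = 33 dB.

33 dB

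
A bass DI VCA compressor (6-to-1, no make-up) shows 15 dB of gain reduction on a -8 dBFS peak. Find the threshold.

Gain reduction = -8 − (-23) = 15 dB; output overshoot = GR / (R − 1) = 15 / 5 = 3 dB.
Threshold = output − output overshoot = -23 − 3 = -26 dBFS.

-26 dBFS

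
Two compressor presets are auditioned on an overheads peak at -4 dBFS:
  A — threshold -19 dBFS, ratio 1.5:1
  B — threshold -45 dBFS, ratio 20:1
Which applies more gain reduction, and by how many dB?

A: GR = 15 − 15/1.5 = 5 dB.
B: GR = 41 − 41/20 = 38.95 dB.
B applies 33.95 dB more gain reduction.

B, by 33.95 dB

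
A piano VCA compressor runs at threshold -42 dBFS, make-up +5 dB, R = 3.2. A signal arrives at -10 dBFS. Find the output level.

-27 dBFS

-10 dBFS sits 32 dB over threshold.
At 3.2:1 the overshoot is divided by 3.2, leaving 10 dB above threshold.
So the level is -42 + 10 = -32 dBFS; make-up adds 5 dB, giving -27 dBFS.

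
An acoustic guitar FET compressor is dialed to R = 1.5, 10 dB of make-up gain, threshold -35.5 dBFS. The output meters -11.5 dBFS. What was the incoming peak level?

Stripping the +10 dB make-up gives -21.5 dBFS at the gain stage.
Post-compression overshoot = -21.5 − (-35.5) = 14 dB.
Undo the ratio: input overshoot = 14 × 1.5 = 21 dB, giving input = -14.5 dBFS.

-14.5 dBFS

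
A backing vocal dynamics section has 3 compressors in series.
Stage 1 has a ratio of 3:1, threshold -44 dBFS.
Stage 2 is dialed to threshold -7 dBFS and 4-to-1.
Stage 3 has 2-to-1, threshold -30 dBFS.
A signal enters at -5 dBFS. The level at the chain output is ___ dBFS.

-31 dBFS

Stage 1: 39 dB above -44 dBFS, reduced 3:1 to 13 dB above → -31 dBFS.
Stage 2: -31 dBFS is at or below the -7 dBFS threshold — no compression; output -31 dBFS.
Stage 3: -31 dBFS ≤ -30 dBFS, so stage 3 doesn't engage; output -31 dBFS.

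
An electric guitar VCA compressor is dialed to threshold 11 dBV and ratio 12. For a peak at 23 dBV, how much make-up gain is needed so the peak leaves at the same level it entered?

11 dB

Without make-up, output = threshold + overshoot/12 = 11 + 1 = 12 dBV.
Gap to target: 11 dB.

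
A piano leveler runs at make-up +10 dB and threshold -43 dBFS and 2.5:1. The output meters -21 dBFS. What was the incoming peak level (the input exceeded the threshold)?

-13 dBFS

Before make-up, the level was -21 − 10 = -31 dBFS.
That's 12 dB above the -43 dBFS threshold.
Undo the ratio: input overshoot = 12 × 2.5 = 30 dB, giving input = -13 dBFS.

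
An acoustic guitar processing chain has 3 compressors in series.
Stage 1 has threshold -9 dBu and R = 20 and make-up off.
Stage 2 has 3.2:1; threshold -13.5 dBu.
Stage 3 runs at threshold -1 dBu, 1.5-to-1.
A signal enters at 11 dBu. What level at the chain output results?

Stage 1: overshoot 20 dB → 20/20 = 1 dB → -8 dBu.
Stage 2: overshoot 5.5 dB → 5.5/3.2 = 1.71875 dB → -11.78125 dBu.
Stage 3: -11.78125 dBu is at or below the -1 dBu threshold — no compression; output -11.78125 dBu.

-11.78125 dBu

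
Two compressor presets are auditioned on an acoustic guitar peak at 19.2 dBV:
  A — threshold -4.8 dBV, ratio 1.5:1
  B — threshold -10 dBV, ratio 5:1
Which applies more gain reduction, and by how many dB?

B, by 15.36 dB

A: 24 dB over, compressed to 16 dB over, so 8 dB of GR.
B: 29.2 dB over, compressed to 5.84 dB over, so 23.36 dB of GR.
B reduces 15.36 dB more.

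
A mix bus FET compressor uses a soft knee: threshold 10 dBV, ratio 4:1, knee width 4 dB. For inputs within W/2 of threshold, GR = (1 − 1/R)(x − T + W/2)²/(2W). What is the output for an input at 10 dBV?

x − T + W/2 = 10 − 10 + 2 = 2.
GR = (1 − 1/4) × 2² / 8 = 0.75 × 4 / 8 = 0.375 dB.
Output = 10 − 0.375 = 9.625 dBV.

9.625 dBV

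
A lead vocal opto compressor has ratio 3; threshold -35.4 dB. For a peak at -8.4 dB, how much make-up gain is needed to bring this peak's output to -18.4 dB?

The peak compresses to -35.4 + 27/3 = -26.4 dB.
To reach -18.4 dB requires -18.4 − (-26.4) = 8 dB of make-up.

8 dB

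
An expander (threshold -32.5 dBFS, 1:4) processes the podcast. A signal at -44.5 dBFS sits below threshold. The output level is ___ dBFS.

Below threshold, a 1:4 expander applies gain = (4−1)×(T − x) of attenuation.
(4−1) × 12 = 36 dB, so output = -44.5 − 36 = -80.5 dBFS.

-80.5 dBFS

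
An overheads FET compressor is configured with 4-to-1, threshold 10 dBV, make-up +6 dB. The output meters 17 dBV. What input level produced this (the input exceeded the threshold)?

14 dBV

Stripping the +6 dB make-up gives 11 dBV at the gain stage.
Post-compression overshoot = 11 − 10 = 1 dB.
Undo the ratio: input overshoot = 1 × 4 = 4 dB, giving input = 14 dBV.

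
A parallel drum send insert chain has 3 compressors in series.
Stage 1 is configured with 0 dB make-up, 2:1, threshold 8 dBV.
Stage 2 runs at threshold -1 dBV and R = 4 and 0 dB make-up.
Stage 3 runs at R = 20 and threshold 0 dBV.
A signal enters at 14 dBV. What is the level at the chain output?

Stage 1: 14 dBV is 6 dB over 8 dBV; at 2:1 that becomes 3 dB over, giving 11 dBV.
Stage 2: 11 dBV is 12 dB over -1 dBV; at 4:1 that becomes 3 dB over, giving 2 dBV.
Stage 3: 2 dBV is 2 dB over 0 dBV; at 20:1 that becomes 0.1 dB over, giving 0.1 dBV.

0.1 dBV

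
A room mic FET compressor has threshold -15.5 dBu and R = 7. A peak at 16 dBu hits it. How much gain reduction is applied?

27 dB

Overshoot = 16 − (-15.5) = 31.5 dB.
At 7:1, output sits 31.5/7 = 4.5 dB above threshold.
Gain reduction = 31.5 − 4.5 = 27 dB.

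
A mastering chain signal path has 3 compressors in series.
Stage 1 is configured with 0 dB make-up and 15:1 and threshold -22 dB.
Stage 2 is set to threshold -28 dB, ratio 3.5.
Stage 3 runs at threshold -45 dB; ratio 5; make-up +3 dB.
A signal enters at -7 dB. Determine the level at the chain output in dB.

Stage 1: -7 dB is 15 dB over -22 dB; at 15:1 that becomes 1 dB over, giving -21 dB.
Stage 2: 7 dB above -28 dB, reduced 3.5:1 to 2 dB above → -26 dB.
Stage 3: 19 dB above -45 dB, reduced 5:1 to 3.8 dB above → -41.2 dB; +3 dB make-up → -38.2 dB.

-38.2 dB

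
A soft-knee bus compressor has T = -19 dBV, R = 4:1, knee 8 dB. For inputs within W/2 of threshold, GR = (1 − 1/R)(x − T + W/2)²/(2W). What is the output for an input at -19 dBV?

x − T + W/2 = -19 − (-19) + 4 = 4.
GR = (1 − 1/4) × 4² / 16 = 0.75 × 16 / 16 = 0.75 dB.
Output = -19 − 0.75 = -19.75 dBV.

-19.75 dBV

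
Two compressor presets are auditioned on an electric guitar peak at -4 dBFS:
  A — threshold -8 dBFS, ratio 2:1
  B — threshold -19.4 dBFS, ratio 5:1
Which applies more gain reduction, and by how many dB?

A: GR = 4 − 4/2 = 2 dB.
B: GR = 15.4 − 15.4/5 = 12.32 dB.
B reduces 10.32 dB more.

B, by 10.32 dB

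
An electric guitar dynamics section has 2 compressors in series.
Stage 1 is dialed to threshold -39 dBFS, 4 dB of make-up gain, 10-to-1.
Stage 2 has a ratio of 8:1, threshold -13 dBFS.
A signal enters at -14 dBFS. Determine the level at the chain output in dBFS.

-32.5 dBFS

Stage 1: overshoot 25 dB → 25/10 = 2.5 dB → -36.5 dBFS; +4 dB make-up → -32.5 dBFS.
Stage 2: below threshold (-32.5 ≤ -13); passes unchanged; output -32.5 dBFS.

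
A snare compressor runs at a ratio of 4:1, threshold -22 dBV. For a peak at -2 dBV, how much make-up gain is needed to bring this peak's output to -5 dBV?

Overshoot 20 dB → 20/4 = 5 dB after compression, so the compressed level is -22 + 5 = -17 dBV.
Make-up = target − compressed = -5 − (-17) = 12 dB.

12 dB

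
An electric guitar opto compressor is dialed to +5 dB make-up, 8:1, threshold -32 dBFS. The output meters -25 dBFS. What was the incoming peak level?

Stripping the +5 dB make-up gives -30 dBFS at the gain stage.
Post-compression overshoot = -30 − (-32) = 2 dB.
Input overshoot = R × output overshoot = 16 dB → input = -32 + 16 = -16 dBFS.

-16 dBFS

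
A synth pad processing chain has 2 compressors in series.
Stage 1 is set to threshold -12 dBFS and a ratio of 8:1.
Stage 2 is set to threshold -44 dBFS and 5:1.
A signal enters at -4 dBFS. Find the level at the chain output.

Stage 1: overshoot 8 dB → 8/8 = 1 dB → -11 dBFS.
Stage 2: 33 dB above -44 dBFS, reduced 5:1 to 6.6 dB above → -37.4 dBFS.

-37.4 dBFS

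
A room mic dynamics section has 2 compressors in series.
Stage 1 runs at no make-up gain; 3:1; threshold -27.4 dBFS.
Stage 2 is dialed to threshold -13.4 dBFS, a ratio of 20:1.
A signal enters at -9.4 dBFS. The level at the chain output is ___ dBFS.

-21.4 dBFS

Stage 1: overshoot 18 dB → 18/3 = 6 dB → -21.4 dBFS.
Stage 2: below threshold (-21.4 ≤ -13.4); passes unchanged; output -21.4 dBFS.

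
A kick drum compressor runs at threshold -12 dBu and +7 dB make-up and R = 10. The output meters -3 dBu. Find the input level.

Before make-up, the level was -3 − 7 = -10 dBu.
That's 2 dB above the -12 dBu threshold.
Undo the ratio: input overshoot = 2 × 10 = 20 dB, giving input = 8 dBu.

8 dBu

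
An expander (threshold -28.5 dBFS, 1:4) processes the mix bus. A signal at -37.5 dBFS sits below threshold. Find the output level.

Below threshold, a 1:4 expander applies gain = (4−1)×(T − x) of attenuation.
(4−1) × 9 = 27 dB, so output = -37.5 − 27 = -64.5 dBFS.

-64.5 dBFS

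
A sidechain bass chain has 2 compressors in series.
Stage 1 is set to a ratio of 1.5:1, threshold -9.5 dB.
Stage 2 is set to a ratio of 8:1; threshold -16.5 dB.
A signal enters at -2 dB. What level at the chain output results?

-15 dB

Stage 1: overshoot 7.5 dB → 7.5/1.5 = 5 dB → -4.5 dB.
Stage 2: -4.5 dB is 12 dB over -16.5 dB; at 8:1 that becomes 1.5 dB over, giving -15 dB.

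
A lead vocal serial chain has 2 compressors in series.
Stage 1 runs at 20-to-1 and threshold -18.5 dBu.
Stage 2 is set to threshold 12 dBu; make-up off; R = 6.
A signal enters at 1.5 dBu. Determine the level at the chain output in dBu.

-17.5 dBu

Stage 1: 20 dB above -18.5 dBu, reduced 20:1 to 1 dB above → -17.5 dBu.
Stage 2: -17.5 dBu ≤ 12 dBu, so stage 2 doesn't engage; output -17.5 dBu.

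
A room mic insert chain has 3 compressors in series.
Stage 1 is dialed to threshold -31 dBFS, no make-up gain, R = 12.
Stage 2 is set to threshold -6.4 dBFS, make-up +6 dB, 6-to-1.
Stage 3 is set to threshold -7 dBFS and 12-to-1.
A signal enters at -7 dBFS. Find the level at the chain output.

-23 dBFS

Stage 1: -7 dBFS is 24 dB over -31 dBFS; at 12:1 that becomes 2 dB over, giving -29 dBFS.
Stage 2: below threshold (-29 ≤ -6.4); passes unchanged; make-up brings it to -23 dBFS.
Stage 3: -23 dBFS is at or below the -7 dBFS threshold — no compression; output -23 dBFS.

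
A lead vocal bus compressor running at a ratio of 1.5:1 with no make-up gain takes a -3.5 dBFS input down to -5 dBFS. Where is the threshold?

-8 dBFS

Let T be the threshold. Output overshoot = (input overshoot)/R, so -5 − T = (-3.5 − T)/1.5.
1.5·(-5 − T) = -3.5 − T → 0.5·T = -7.5 − (-3.5) = -4.
T = -4/0.5 = -8 dBFS.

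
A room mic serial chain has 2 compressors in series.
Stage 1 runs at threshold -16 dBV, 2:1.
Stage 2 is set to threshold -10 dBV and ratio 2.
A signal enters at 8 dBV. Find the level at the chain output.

-7 dBV

Stage 1: 24 dB above -16 dBV, reduced 2:1 to 12 dB above → -4 dBV.
Stage 2: overshoot 6 dB → 6/2 = 3 dB → -7 dBV.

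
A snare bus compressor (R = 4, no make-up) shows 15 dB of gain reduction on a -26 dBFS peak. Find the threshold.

-46 dBFS

Let T be the threshold. Output overshoot = (input overshoot)/R, so -41 − T = (-26 − T)/4.
4·(-41 − T) = -26 − T → 3·T = -164 − (-26) = -138.
T = -138/3 = -46 dBFS.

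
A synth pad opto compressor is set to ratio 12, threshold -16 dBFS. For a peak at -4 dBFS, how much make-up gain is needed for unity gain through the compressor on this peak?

Without make-up, output = threshold + overshoot/12 = -16 + 1 = -15 dBFS.
Gap to target: 11 dB.

11 dB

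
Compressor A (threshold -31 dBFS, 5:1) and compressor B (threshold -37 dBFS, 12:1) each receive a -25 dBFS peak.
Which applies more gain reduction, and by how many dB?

A: overshoot 6 dB → output overshoot 1.2 dB → GR 4.8 dB.
B: overshoot 12 dB → output overshoot 1 dB → GR 11 dB.
Difference: 6.2 dB in favour of B.

B, by 6.2 dB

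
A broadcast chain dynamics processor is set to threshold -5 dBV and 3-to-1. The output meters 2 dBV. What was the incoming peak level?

The compressed level sits 2 − (-5) = 7 dB over threshold.
Before 3:1 compression the overshoot was 7 × 3 = 21 dB, so input = -5 + 21 = 16 dBV.

16 dBV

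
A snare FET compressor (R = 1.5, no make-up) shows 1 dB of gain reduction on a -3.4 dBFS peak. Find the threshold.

Gain reduction = -3.4 − (-4.4) = 1 dB; output overshoot = GR / (R − 1) = 1 / 0.5 = 2 dB.
Threshold = output − output overshoot = -4.4 − 2 = -6.4 dBFS.

-6.4 dBFS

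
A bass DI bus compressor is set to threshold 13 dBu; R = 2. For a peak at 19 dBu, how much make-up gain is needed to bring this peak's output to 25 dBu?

Overshoot 6 dB → 6/2 = 3 dB after compression, so the compressed level is 13 + 3 = 16 dBu.
Make-up = target − compressed = 25 − 16 = 9 dB.

9 dB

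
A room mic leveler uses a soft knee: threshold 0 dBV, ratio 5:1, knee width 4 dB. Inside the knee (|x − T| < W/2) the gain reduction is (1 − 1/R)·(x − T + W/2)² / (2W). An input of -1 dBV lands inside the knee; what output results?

-1.1 dBV

x − T + W/2 = -1 − 0 + 2 = 1.
GR = (1 − 1/5) × 1² / 8 = 0.8 × 1 / 8 = 0.1 dB.
Output = -1 − 0.1 = -1.1 dBV.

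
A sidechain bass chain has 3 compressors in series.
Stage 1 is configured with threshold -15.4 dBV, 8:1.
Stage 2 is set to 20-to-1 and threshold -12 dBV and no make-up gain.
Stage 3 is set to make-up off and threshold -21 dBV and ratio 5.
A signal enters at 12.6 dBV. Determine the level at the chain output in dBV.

-19.199 dBV

Stage 1: 12.6 dBV is 28 dB over -15.4 dBV; at 8:1 that becomes 3.5 dB over, giving -11.9 dBV.
Stage 2: overshoot 0.1 dB → 0.1/20 = 0.005 dB → -11.995 dBV.
Stage 3: overshoot 9.005 dB → 9.005/5 = 1.801 dB → -19.199 dBV.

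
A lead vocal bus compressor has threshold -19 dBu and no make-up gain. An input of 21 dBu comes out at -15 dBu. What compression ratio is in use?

Input overshoot = 21 − (-19) = 40 dB; output overshoot = -15 − (-19) = 4 dB.
Ratio = 40 / 4 = 10.

10:1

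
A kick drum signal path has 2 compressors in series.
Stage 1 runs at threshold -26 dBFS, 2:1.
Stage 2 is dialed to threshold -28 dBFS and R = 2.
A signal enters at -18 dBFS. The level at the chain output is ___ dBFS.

Stage 1: -18 dBFS is 8 dB over -26 dBFS; at 2:1 that becomes 4 dB over, giving -22 dBFS.
Stage 2: overshoot 6 dB → 6/2 = 3 dB → -25 dBFS.

-25 dBFS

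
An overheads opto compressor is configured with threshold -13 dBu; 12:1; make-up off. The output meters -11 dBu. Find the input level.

11 dBu

The compressed level sits -11 − (-13) = 2 dB over threshold.
Before 12:1 compression the overshoot was 2 × 12 = 24 dB, so input = -13 + 24 = 11 dBu.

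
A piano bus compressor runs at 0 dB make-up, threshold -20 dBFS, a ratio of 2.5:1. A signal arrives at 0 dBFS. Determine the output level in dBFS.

The input is 20 dB above the -20 dBFS threshold.
At 2.5:1 the overshoot is divided by 2.5, leaving 8 dB above threshold.
Output = -20 + 8 = -12 dBFS.

-12 dBFS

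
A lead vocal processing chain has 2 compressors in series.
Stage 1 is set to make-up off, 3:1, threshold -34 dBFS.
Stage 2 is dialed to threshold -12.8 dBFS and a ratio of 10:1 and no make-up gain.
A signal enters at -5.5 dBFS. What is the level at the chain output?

Stage 1: 28.5 dB above -34 dBFS, reduced 3:1 to 9.5 dB above → -24.5 dBFS.
Stage 2: -24.5 dBFS is at or below the -12.8 dBFS threshold — no compression; output -24.5 dBFS.

-24.5 dBFS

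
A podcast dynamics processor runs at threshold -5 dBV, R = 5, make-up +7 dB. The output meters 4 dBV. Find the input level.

Before make-up, the level was 4 − 7 = -3 dBV.
Post-compression overshoot = -3 − (-5) = 2 dB.
Before 5:1 compression the overshoot was 2 × 5 = 10 dB, so input = -5 + 10 = 5 dBV.

5 dBV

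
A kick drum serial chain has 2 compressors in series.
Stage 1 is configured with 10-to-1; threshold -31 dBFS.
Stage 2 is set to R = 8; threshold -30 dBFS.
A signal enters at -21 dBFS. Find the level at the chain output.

-30 dBFS

Stage 1: 10 dB above -31 dBFS, reduced 10:1 to 1 dB above → -30 dBFS.
Stage 2: -30 dBFS is at or below the -30 dBFS threshold — no compression; output -30 dBFS.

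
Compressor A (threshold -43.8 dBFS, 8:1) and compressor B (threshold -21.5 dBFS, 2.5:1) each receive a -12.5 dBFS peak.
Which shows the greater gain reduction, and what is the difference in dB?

A, by 21.9875 dB

A: 31.3 dB over, compressed to 3.9125 dB over, so 27.3875 dB of GR.
B: 9 dB over, compressed to 3.6 dB over, so 5.4 dB of GR.
Difference: 21.9875 dB in favour of A.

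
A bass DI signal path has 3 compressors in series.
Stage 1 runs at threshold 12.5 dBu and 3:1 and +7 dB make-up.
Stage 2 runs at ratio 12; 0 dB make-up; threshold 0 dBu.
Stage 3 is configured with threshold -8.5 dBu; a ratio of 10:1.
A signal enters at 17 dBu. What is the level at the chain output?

-7.475 dBu

Stage 1: 17 dBu is 4.5 dB over 12.5 dBu; at 3:1 that becomes 1.5 dB over, giving 14 dBu; +7 dB make-up → 21 dBu.
Stage 2: overshoot 21 dB → 21/12 = 1.75 dB → 1.75 dBu.
Stage 3: 10.25 dB above -8.5 dBu, reduced 10:1 to 1.025 dB above → -7.475 dBu.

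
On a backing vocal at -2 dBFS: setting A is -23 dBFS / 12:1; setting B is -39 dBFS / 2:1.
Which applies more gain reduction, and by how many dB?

A: 21 dB over, compressed to 1.75 dB over, so 19.25 dB of GR.
B: 37 dB over, compressed to 18.5 dB over, so 18.5 dB of GR.
A applies 0.75 dB more gain reduction.

A, by 0.75 dB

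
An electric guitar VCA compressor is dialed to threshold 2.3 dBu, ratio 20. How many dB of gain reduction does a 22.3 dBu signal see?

19 dB

Overshoot = 22.3 − 2.3 = 20 dB.
A 20:1 ratio leaves 1 dB of that excess.
GR = overshoot in − overshoot out = 20 − 1 = 19 dB.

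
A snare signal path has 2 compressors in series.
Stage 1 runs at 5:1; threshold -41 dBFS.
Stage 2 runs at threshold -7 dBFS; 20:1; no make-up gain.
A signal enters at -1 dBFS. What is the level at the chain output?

Stage 1: -1 dBFS is 40 dB over -41 dBFS; at 5:1 that becomes 8 dB over, giving -33 dBFS.
Stage 2: below threshold (-33 ≤ -7); passes unchanged; output -33 dBFS.

-33 dBFS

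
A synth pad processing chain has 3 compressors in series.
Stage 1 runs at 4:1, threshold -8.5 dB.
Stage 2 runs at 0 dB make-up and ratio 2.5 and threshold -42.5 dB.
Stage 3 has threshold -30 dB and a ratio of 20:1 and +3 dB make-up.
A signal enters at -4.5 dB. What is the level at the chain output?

-26.925 dB

Stage 1: 4 dB above -8.5 dB, reduced 4:1 to 1 dB above → -7.5 dB.
Stage 2: overshoot 35 dB → 35/2.5 = 14 dB → -28.5 dB.
Stage 3: -28.5 dB is 1.5 dB over -30 dB; at 20:1 that becomes 0.075 dB over, giving -29.925 dB; +3 dB make-up → -26.925 dB.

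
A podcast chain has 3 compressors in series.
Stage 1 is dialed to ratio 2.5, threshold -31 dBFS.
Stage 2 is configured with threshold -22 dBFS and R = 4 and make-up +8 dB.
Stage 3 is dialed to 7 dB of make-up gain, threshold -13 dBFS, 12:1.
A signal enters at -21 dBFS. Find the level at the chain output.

Stage 1: overshoot 10 dB → 10/2.5 = 4 dB → -27 dBFS.
Stage 2: -27 dBFS ≤ -22 dBFS, so stage 2 doesn't engage; make-up brings it to -19 dBFS.
Stage 3: -19 dBFS ≤ -13 dBFS, so stage 3 doesn't engage; make-up brings it to -12 dBFS.

-12 dBFS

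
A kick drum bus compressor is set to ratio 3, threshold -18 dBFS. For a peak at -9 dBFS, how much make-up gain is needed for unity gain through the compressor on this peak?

The peak compresses to -18 + 9/3 = -15 dBFS.
To reach -9 dBFS requires -9 − (-15) = 6 dB of make-up.

6 dB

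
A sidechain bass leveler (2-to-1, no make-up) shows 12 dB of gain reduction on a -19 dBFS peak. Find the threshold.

Input is 24 dB above T (since output overshoot × R = input overshoot: (-31 − T)·2 = -19 − T gives T = -43 dBFS).
Check: -43 + (-19 − (-43))/2 = -43 + 12 = -31 dBFS. ✓

-43 dBFS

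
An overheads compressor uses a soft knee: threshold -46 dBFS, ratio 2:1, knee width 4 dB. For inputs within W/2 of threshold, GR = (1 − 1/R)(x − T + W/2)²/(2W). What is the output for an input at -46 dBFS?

-46.25 dBFS

x − T + W/2 = -46 − (-46) + 2 = 2.
GR = (1 − 1/2) × 2² / 8 = 0.5 × 4 / 8 = 0.25 dB.
Output = -46 − 0.25 = -46.25 dBFS.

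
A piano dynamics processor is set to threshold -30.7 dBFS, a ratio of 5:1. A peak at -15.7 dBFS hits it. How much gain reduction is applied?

-15.7 dBFS exceeds the threshold by 15 dB.
At 5:1, output sits 15/5 = 3 dB above threshold.
Gain reduction = 15 − 3 = 12 dB.

12 dB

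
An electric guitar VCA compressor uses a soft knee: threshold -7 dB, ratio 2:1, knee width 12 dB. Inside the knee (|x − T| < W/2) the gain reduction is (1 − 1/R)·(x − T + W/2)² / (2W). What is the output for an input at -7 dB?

-7.75 dB

x − T + W/2 = -7 − (-7) + 6 = 6.
GR = (1 − 1/2) × 6² / 24 = 0.5 × 36 / 24 = 0.75 dB.
Output = -7 − 0.75 = -7.75 dB.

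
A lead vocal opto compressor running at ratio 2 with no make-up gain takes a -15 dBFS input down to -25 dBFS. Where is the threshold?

-35 dBFS

Let T be the threshold. Output overshoot = (input overshoot)/R, so -25 − T = (-15 − T)/2.
2·(-25 − T) = -15 − T → 1·T = -50 − (-15) = -35.
T = -35/1 = -35 dBFS.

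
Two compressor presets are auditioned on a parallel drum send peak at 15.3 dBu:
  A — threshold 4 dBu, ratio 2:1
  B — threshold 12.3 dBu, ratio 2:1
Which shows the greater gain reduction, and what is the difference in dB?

A: GR = 11.3 − 11.3/2 = 5.65 dB.
B: GR = 3 − 3/2 = 1.5 dB.
A applies 4.15 dB more gain reduction.

A, by 4.15 dB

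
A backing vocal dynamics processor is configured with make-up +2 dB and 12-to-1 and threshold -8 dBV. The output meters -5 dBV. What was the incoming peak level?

Remove make-up: -5 − 2 = -7 dBV.
The compressed level sits -7 − (-8) = 1 dB over threshold.
Before 12:1 compression the overshoot was 1 × 12 = 12 dB, so input = -8 + 12 = 4 dBV.

4 dBV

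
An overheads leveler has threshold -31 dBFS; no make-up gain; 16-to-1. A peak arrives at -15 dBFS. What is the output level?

-30 dBFS

Overshoot: -15 − (-31) = 16 dB.
At 16:1 the overshoot is divided by 16, leaving 1 dB above threshold.
That puts the output at -30 dBFS.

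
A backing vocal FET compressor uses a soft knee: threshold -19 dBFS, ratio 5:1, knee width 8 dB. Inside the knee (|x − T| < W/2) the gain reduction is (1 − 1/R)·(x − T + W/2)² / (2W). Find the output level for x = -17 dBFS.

-18.8 dBFS

x − T + W/2 = -17 − (-19) + 4 = 6.
GR = (1 − 1/5) × 6² / 16 = 0.8 × 36 / 16 = 1.8 dB.
Output = -17 − 1.8 = -18.8 dBFS.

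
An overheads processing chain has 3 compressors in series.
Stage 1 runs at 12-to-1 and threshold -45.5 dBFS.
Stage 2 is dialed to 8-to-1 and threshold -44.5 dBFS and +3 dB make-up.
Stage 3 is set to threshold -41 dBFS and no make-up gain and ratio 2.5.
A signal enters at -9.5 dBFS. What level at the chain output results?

Stage 1: overshoot 36 dB → 36/12 = 3 dB → -42.5 dBFS.
Stage 2: overshoot 2 dB → 2/8 = 0.25 dB → -44.25 dBFS; +3 dB make-up → -41.25 dBFS.
Stage 3: -41.25 dBFS is at or below the -41 dBFS threshold — no compression; output -41.25 dBFS.

-41.25 dBFS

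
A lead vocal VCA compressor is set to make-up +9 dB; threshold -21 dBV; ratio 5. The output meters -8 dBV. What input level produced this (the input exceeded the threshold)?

Stripping the +9 dB make-up gives -17 dBV at the gain stage.
The compressed level sits -17 − (-21) = 4 dB over threshold.
Input overshoot = R × output overshoot = 20 dB → input = -21 + 20 = -1 dBV.

-1 dBV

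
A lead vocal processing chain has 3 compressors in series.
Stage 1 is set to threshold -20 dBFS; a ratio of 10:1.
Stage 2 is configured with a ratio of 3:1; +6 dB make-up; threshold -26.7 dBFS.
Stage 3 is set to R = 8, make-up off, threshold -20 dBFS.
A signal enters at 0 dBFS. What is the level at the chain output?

Stage 1: 20 dB above -20 dBFS, reduced 10:1 to 2 dB above → -18 dBFS.
Stage 2: overshoot 8.7 dB → 8.7/3 = 2.9 dB → -23.8 dBFS; +6 dB make-up → -17.8 dBFS.
Stage 3: -17.8 dBFS is 2.2 dB over -20 dBFS; at 8:1 that becomes 0.275 dB over, giving -19.725 dBFS.

-19.725 dBFS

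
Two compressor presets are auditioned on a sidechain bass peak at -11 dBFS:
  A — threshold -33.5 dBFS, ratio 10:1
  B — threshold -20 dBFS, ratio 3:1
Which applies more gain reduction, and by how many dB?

A, by 14.25 dB

A: 22.5 dB over, compressed to 2.25 dB over, so 20.25 dB of GR.
B: 9 dB over, compressed to 3 dB over, so 6 dB of GR.
A reduces 14.25 dB more.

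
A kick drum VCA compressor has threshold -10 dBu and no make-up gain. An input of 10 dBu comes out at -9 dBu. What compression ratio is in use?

20:1

Input overshoot = 10 − (-10) = 20 dB; output overshoot = -9 − (-10) = 1 dB.
Ratio = 20 / 1 = 20.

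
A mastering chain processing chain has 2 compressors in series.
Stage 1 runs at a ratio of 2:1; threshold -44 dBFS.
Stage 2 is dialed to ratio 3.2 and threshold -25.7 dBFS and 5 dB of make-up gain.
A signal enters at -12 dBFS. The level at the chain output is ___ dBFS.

-23 dBFS

Stage 1: -12 dBFS is 32 dB over -44 dBFS; at 2:1 that becomes 16 dB over, giving -28 dBFS.
Stage 2: below threshold (-28 ≤ -25.7); passes unchanged; make-up brings it to -23 dBFS.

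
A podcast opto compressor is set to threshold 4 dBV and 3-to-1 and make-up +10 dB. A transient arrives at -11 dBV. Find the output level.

-11 dBV is 15 dB below the 4 dBV threshold, so no gain reduction is applied.
Make-up gain adds 10 dB: -11 + 10 = -1 dBV.

-1 dBV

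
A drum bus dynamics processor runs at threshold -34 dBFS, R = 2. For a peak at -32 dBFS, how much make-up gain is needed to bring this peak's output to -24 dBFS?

9 dB

Without make-up, output = threshold + overshoot/2 = -34 + 1 = -33 dBFS.
Gap to target: 9 dB.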